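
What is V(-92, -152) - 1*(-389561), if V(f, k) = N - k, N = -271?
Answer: 389442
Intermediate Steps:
V(f, k) = -271 - k
V(-92, -152) - 1*(-389561) = (-271 - 1*(-152)) - 1*(-389561) = (-271 + 152) + 389561 = -119 + 389561 = 389442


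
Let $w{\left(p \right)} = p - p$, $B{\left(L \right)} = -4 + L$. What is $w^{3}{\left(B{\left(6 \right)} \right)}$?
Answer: $0$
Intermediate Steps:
$w{\left(p \right)} = 0$
$w^{3}{\left(B{\left(6 \right)} \right)} = 0^{3} = 0$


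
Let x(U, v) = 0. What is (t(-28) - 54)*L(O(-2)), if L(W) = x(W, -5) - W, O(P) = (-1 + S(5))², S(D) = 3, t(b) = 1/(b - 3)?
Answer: 6700/31 ≈ 216.13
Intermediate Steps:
t(b) = 1/(-3 + b)
O(P) = 4 (O(P) = (-1 + 3)² = 2² = 4)
L(W) = -W (L(W) = 0 - W = -W)
(t(-28) - 54)*L(O(-2)) = (1/(-3 - 28) - 54)*(-1*4) = (1/(-31) - 54)*(-4) = (-1/31 - 54)*(-4) = -1675/31*(-4) = 6700/31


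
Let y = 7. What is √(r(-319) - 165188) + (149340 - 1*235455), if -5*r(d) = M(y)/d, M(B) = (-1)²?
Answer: -86115 + I*√420242400105/1595 ≈ -86115.0 + 406.43*I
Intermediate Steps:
M(B) = 1
r(d) = -1/(5*d)
√(r(-319) - 165188) + (149340 - 1*235455) = √(-⅕/(-319) - 165188) + (149340 - 1*235455) = √(-⅕*(-1/319) - 165188) + (149340 - 235455) = √(1/1595 - 165188) - 86115 = √(-263474859/1595) - 86115 = I*√420242400105/1595 - 86115 = -86115 + I*√420242400105/1595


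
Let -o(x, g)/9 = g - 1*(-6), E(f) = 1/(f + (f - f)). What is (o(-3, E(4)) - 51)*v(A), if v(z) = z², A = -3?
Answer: -3861/4 ≈ -965.25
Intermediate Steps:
E(f) = 1/f (E(f) = 1/(f + 0) = 1/f)
o(x, g) = -54 - 9*g (o(x, g) = -9*(g - 1*(-6)) = -9*(g + 6) = -9*(6 + g) = -54 - 9*g)
(o(-3, E(4)) - 51)*v(A) = ((-54 - 9/4) - 51)*(-3)² = ((-54 - 9*¼) - 51)*9 = ((-54 - 9/4) - 51)*9 = (-225/4 - 51)*9 = -429/4*9 = -3861/4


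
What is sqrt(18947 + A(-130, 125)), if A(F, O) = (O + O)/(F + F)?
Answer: 21*sqrt(29042)/26 ≈ 137.64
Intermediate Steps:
A(F, O) = O/F (A(F, O) = (2*O)/((2*F)) = (2*O)*(1/(2*F)) = O/F)
sqrt(18947 + A(-130, 125)) = sqrt(18947 + 125/(-130)) = sqrt(18947 + 125*(-1/130)) = sqrt(18947 - 25/26) = sqrt(492597/26) = 21*sqrt(29042)/26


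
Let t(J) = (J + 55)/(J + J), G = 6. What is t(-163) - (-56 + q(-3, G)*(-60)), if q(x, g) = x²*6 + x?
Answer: 507962/163 ≈ 3116.3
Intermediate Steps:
q(x, g) = x + 6*x² (q(x, g) = 6*x² + x = x + 6*x²)
t(J) = (55 + J)/(2*J) (t(J) = (55 + J)/((2*J)) = (55 + J)*(1/(2*J)) = (55 + J)/(2*J))
t(-163) - (-56 + q(-3, G)*(-60)) = (½)*(55 - 163)/(-163) - (-56 - 3*(1 + 6*(-3))*(-60)) = (½)*(-1/163)*(-108) - (-56 - 3*(1 - 18)*(-60)) = 54/163 - (-56 - 3*(-17)*(-60)) = 54/163 - (-56 + 51*(-60)) = 54/163 - (-56 - 3060) = 54/163 - 1*(-3116) = 54/163 + 3116 = 507962/163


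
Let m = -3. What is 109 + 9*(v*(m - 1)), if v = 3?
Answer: 1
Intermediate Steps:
109 + 9*(v*(m - 1)) = 109 + 9*(3*(-3 - 1)) = 109 + 9*(3*(-4)) = 109 + 9*(-12) = 109 - 108 = 1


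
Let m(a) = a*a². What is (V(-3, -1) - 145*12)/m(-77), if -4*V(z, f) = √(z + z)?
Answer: 1740/456533 + I*√6/1826132 ≈ 0.0038113 + 1.3414e-6*I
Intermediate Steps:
m(a) = a³
V(z, f) = -√2*√z/4 (V(z, f) = -√(z + z)/4 = -√2*√z/4)
(V(-3, -1) - 145*12)/m(-77) = (-√2*√(-3)/4 - 145*12)/((-77)³) = (-√2*I*√3/4 - 1740)/(-456533) = (-I*√6/4 - 1740)*(-1/456533) = (-1740 - I*√6/4)*(-1/456533) = 1740/456533 + I*√6/1826132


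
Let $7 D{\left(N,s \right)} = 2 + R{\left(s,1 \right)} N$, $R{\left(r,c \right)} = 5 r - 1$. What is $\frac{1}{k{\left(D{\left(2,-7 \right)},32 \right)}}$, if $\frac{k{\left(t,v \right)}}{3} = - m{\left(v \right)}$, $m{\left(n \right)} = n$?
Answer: $- \frac{1}{96} \approx -0.010417$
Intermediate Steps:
$R{\left(r,c \right)} = -1 + 5 r$
$D{\left(N,s \right)} = \frac{2}{7} + \frac{N \left(-1 + 5 s\right)}{7}$ ($D{\left(N,s \right)} = \frac{2 + \left(-1 + 5 s\right) N}{7} = \frac{2 + N \left(-1 + 5 s\right)}{7} = \frac{2}{7} + \frac{N \left(-1 + 5 s\right)}{7}$)
$k{\left(t,v \right)} = - 3 v$ ($k{\left(t,v \right)} = 3 \left(- v\right) = - 3 v$)
$\frac{1}{k{\left(D{\left(2,-7 \right)},32 \right)}} = \frac{1}{\left(-3\right) 32} = \frac{1}{-96} = - \frac{1}{96}$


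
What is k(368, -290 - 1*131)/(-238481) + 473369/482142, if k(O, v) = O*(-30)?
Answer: 118212360169/114981706302 ≈ 1.0281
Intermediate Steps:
k(O, v) = -30*O
k(368, -290 - 1*131)/(-238481) + 473369/482142 = -30*368/(-238481) + 473369/482142 = -11040*(-1/238481) + 473369*(1/482142) = 11040/238481 + 473369/482142 = 118212360169/114981706302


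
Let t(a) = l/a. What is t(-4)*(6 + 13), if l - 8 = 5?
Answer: -247/4 ≈ -61.750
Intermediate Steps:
l = 13 (l = 8 + 5 = 13)
t(a) = 13/a
t(-4)*(6 + 13) = (13/(-4))*(6 + 13) = (13*(-1/4))*19 = -13/4*19 = -247/4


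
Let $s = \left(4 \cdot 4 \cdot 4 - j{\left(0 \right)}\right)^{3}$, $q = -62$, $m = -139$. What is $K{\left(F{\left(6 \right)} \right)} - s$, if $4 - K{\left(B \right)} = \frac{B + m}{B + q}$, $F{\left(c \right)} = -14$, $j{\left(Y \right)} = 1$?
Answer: $- \frac{19003421}{76} \approx -2.5005 \cdot 10^{5}$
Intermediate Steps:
$K{\left(B \right)} = 4 - \frac{-139 + B}{-62 + B}$ ($K{\left(B \right)} = 4 - \frac{B - 139}{B - 62} = 4 - \frac{-139 + B}{-62 + B}$)
$s = 250047$ ($s = \left(4 \cdot 4 \cdot 4 - 1\right)^{3} = \left(16 \cdot 4 - 1\right)^{3} = \left(64 - 1\right)^{3} = 63^{3} = 250047$)
$K{\left(F{\left(6 \right)} \right)} - s = \frac{-109 + 3 \left(-14\right)}{-62 - 14} - 250047 = \frac{-109 - 42}{-76} - 250047 = \left(- \frac{1}{76}\right) \left(-151\right) - 250047 = \frac{151}{76} - 250047 = - \frac{19003421}{76}$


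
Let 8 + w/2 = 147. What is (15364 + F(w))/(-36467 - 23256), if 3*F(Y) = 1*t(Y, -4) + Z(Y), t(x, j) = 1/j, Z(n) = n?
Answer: -185479/716676 ≈ -0.25880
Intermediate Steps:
w = 278 (w = -16 + 2*147 = -16 + 294 = 278)
F(Y) = -1/12 + Y/3 (F(Y) = (1/(-4) + Y)/3 = (1*(-¼) + Y)/3 = (-¼ + Y)/3 = -1/12 + Y/3)
(15364 + F(w))/(-36467 - 23256) = (15364 + (-1/12 + (⅓)*278))/(-36467 - 23256) = (15364 + (-1/12 + 278/3))/(-59723) = (15364 + 1111/12)*(-1/59723) = (185479/12)*(-1/59723) = -185479/716676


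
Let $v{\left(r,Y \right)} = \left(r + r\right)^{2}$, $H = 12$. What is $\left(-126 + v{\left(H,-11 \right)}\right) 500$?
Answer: $225000$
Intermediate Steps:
$v{\left(r,Y \right)} = 4 r^{2}$ ($v{\left(r,Y \right)} = \left(2 r\right)^{2} = 4 r^{2}$)
$\left(-126 + v{\left(H,-11 \right)}\right) 500 = \left(-126 + 4 \cdot 12^{2}\right) 500 = \left(-126 + 4 \cdot 144\right) 500 = \left(-126 + 576\right) 500 = 450 \cdot 500 = 225000$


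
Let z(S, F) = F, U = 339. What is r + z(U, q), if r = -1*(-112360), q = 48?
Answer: 112408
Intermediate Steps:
r = 112360
r + z(U, q) = 112360 + 48 = 112408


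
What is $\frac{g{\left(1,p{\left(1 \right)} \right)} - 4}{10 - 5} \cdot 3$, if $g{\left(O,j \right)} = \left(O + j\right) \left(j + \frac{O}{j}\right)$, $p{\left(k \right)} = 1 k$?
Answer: $0$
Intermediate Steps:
$p{\left(k \right)} = k$
$\frac{g{\left(1,p{\left(1 \right)} \right)} - 4}{10 - 5} \cdot 3 = \frac{\left(1 + 1^{2} + 1 \cdot 1 + \frac{1^{2}}{1}\right) - 4}{10 - 5} \cdot 3 = \frac{\left(1 + 1 + 1 + 1 \cdot 1\right) - 4}{5} \cdot 3 = \left(\left(1 + 1 + 1 + 1\right) - 4\right) \frac{1}{5} \cdot 3 = \left(4 - 4\right) \frac{1}{5} \cdot 3 = 0 \cdot \frac{1}{5} \cdot 3 = 0 \cdot 3 = 0$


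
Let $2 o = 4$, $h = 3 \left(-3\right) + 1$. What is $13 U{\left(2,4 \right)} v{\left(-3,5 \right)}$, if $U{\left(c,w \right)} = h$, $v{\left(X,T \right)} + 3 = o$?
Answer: $104$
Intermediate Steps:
$h = -8$ ($h = -9 + 1 = -8$)
$o = 2$ ($o = \frac{1}{2} \cdot 4 = 2$)
$v{\left(X,T \right)} = -1$ ($v{\left(X,T \right)} = -3 + 2 = -1$)
$U{\left(c,w \right)} = -8$
$13 U{\left(2,4 \right)} v{\left(-3,5 \right)} = 13 \left(-8\right) \left(-1\right) = \left(-104\right) \left(-1\right) = 104$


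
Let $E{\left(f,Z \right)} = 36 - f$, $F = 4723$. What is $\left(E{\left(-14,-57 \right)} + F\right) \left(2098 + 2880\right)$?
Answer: $23759994$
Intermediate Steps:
$\left(E{\left(-14,-57 \right)} + F\right) \left(2098 + 2880\right) = \left(\left(36 - -14\right) + 4723\right) \left(2098 + 2880\right) = \left(\left(36 + 14\right) + 4723\right) 4978 = \left(50 + 4723\right) 4978 = 4773 \cdot 4978 = 23759994$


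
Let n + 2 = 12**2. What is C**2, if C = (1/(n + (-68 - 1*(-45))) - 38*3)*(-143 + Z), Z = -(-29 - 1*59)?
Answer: 556627905625/14161 ≈ 3.9307e+7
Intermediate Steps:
Z = 88 (Z = -(-29 - 59) = -1*(-88) = 88)
n = 142 (n = -2 + 12**2 = -2 + 144 = 142)
C = 746075/119 (C = (1/(142 + (-68 - 1*(-45))) - 38*3)*(-143 + 88) = (1/(142 + (-68 + 45)) - 114)*(-55) = (1/(142 - 23) - 114)*(-55) = (1/119 - 114)*(-55) = -13565/119*(-55) = 746075/119 ≈ 6269.5)
C**2 = (746075/119)**2 = 556627905625/14161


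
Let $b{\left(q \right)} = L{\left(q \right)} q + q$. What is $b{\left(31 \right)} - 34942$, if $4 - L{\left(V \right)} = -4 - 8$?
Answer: $-34415$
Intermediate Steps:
$L{\left(V \right)} = 16$ ($L{\left(V \right)} = 4 - \left(-4 - 8\right) = 4 - -12 = 4 + 12 = 16$)
$b{\left(q \right)} = 17 q$ ($b{\left(q \right)} = 16 q + q = 17 q$)
$b{\left(31 \right)} - 34942 = 17 \cdot 31 - 34942 = 527 - 34942 = -34415$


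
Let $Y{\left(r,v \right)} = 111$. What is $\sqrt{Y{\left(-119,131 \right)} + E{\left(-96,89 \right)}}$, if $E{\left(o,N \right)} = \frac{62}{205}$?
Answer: $\frac{\sqrt{4677485}}{205} \approx 10.55$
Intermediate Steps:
$E{\left(o,N \right)} = \frac{62}{205}$ ($E{\left(o,N \right)} = 62 \cdot \frac{1}{205} = \frac{62}{205}$)
$\sqrt{Y{\left(-119,131 \right)} + E{\left(-96,89 \right)}} = \sqrt{111 + \frac{62}{205}} = \sqrt{\frac{22817}{205}} = \frac{\sqrt{4677485}}{205}$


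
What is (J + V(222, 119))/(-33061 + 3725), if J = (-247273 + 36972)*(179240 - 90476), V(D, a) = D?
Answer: 9333578871/14668 ≈ 6.3632e+5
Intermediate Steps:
J = -18667157964 (J = -210301*88764 = -18667157964)
(J + V(222, 119))/(-33061 + 3725) = (-18667157964 + 222)/(-33061 + 3725) = -18667157742/(-29336) = -18667157742*(-1/29336) = 9333578871/14668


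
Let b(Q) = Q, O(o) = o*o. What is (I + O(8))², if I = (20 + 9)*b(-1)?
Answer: 1225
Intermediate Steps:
O(o) = o²
I = -29 (I = (20 + 9)*(-1) = 29*(-1) = -29)
(I + O(8))² = (-29 + 8²)² = (-29 + 64)² = 35² = 1225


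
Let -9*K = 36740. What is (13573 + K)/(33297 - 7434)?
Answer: 85417/232767 ≈ 0.36696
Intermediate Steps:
K = -36740/9 (K = -⅑*36740 = -36740/9 ≈ -4082.2)
(13573 + K)/(33297 - 7434) = (13573 - 36740/9)/(33297 - 7434) = (85417/9)/25863 = (85417/9)*(1/25863) = 85417/232767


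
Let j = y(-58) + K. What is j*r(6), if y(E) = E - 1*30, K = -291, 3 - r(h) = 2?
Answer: -379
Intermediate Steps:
r(h) = 1 (r(h) = 3 - 1*2 = 3 - 2 = 1)
y(E) = -30 + E (y(E) = E - 30 = -30 + E)
j = -379 (j = (-30 - 58) - 291 = -88 - 291 = -379)
j*r(6) = -379*1 = -379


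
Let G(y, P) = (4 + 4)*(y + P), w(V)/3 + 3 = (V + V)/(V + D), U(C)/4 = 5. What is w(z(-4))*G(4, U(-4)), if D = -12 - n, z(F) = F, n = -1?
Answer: -7104/5 ≈ -1420.8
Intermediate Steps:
U(C) = 20 (U(C) = 4*5 = 20)
D = -11 (D = -12 - 1*(-1) = -12 + 1 = -11)
w(V) = -9 + 6*V/(-11 + V) (w(V) = -9 + 3*((V + V)/(V - 11)) = -9 + 3*((2*V)/(-11 + V)) = -9 + 3*(2*V/(-11 + V)) = -9 + 6*V/(-11 + V))
G(y, P) = 8*P + 8*y (G(y, P) = 8*(P + y) = 8*P + 8*y)
w(z(-4))*G(4, U(-4)) = (3*(33 - 1*(-4))/(-11 - 4))*(8*20 + 8*4) = (3*(33 + 4)/(-15))*(160 + 32) = (3*(-1/15)*37)*192 = -37/5*192 = -7104/5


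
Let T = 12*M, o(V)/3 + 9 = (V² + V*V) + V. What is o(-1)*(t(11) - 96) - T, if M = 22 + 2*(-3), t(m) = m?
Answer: 1848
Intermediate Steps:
o(V) = -27 + 3*V + 6*V² (o(V) = -27 + 3*((V² + V*V) + V) = -27 + 3*((V² + V²) + V) = -27 + 3*(2*V² + V) = -27 + 3*(V + 2*V²) = -27 + (3*V + 6*V²) = -27 + 3*V + 6*V²)
M = 16 (M = 22 - 6 = 16)
T = 192 (T = 12*16 = 192)
o(-1)*(t(11) - 96) - T = (-27 + 3*(-1) + 6*(-1)²)*(11 - 96) - 1*192 = (-27 - 3 + 6*1)*(-85) - 192 = (-27 - 3 + 6)*(-85) - 192 = -24*(-85) - 192 = 2040 - 192 = 1848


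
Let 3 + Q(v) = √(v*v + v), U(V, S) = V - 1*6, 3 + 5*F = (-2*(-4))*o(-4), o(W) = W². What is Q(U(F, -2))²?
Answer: 389 - 12*√95 ≈ 272.04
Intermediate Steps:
F = 25 (F = -⅗ + (-2*(-4)*(-4)²)/5 = -⅗ + (8*16)/5 = -⅗ + (⅕)*128 = -⅗ + 128/5 = 25)
U(V, S) = -6 + V (U(V, S) = V - 6 = -6 + V)
Q(v) = -3 + √(v + v²) (Q(v) = -3 + √(v*v + v) = -3 + √(v² + v) = -3 + √(v + v²))
Q(U(F, -2))² = (-3 + √((-6 + 25)*(1 + (-6 + 25))))² = (-3 + √(19*(1 + 19)))² = (-3 + √(19*20))² = (-3 + √380)² = (-3 + 2*√95)²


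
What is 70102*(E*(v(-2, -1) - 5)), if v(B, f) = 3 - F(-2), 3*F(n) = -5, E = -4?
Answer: 280408/3 ≈ 93469.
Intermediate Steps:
F(n) = -5/3 (F(n) = (⅓)*(-5) = -5/3)
v(B, f) = 14/3 (v(B, f) = 3 - 1*(-5/3) = 3 + 5/3 = 14/3)
70102*(E*(v(-2, -1) - 5)) = 70102*(-4*(14/3 - 5)) = 70102*(-4*(-⅓)) = 70102*(4/3) = 280408/3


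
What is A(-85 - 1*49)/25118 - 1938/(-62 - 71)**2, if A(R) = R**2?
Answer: 372500/615391 ≈ 0.60531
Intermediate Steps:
A(-85 - 1*49)/25118 - 1938/(-62 - 71)**2 = (-85 - 1*49)**2/25118 - 1938/(-62 - 71)**2 = (-85 - 49)**2*(1/25118) - 1938/((-133)**2) = (-134)**2*(1/25118) - 1938/17689 = 17956*(1/25118) - 1938*1/17689 = 8978/12559 - 102/931 = 372500/615391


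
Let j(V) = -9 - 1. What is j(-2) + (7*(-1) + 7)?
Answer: -10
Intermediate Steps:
j(V) = -10
j(-2) + (7*(-1) + 7) = -10 + (7*(-1) + 7) = -10 + (-7 + 7) = -10 + 0 = -10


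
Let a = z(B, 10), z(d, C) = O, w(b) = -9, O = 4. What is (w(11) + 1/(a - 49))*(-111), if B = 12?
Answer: 15022/15 ≈ 1001.5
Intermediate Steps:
z(d, C) = 4
a = 4
(w(11) + 1/(a - 49))*(-111) = (-9 + 1/(4 - 49))*(-111) = (-9 + 1/(-45))*(-111) = (-9 - 1/45)*(-111) = -406/45*(-111) = 15022/15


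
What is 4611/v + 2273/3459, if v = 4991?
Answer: 27293992/17263869 ≈ 1.5810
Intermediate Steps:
4611/v + 2273/3459 = 4611/4991 + 2273/3459 = 27293992/17263869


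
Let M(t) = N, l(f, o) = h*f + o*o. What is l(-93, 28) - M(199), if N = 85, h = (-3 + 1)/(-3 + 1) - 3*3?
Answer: 1443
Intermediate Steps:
h = -8 (h = -2/(-2) - 9 = -2*(-½) - 9 = 1 - 9 = -8)
l(f, o) = o² - 8*f (l(f, o) = -8*f + o*o = -8*f + o² = o² - 8*f)
M(t) = 85
l(-93, 28) - M(199) = (28² - 8*(-93)) - 1*85 = (784 + 744) - 85 = 1528 - 85 = 1443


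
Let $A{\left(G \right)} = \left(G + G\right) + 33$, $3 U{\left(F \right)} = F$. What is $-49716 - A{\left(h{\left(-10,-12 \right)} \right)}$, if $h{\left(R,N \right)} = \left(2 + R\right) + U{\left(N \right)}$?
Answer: $-49725$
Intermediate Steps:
$U{\left(F \right)} = \frac{F}{3}$
$h{\left(R,N \right)} = 2 + R + \frac{N}{3}$ ($h{\left(R,N \right)} = \left(2 + R\right) + \frac{N}{3} = 2 + R + \frac{N}{3}$)
$A{\left(G \right)} = 33 + 2 G$ ($A{\left(G \right)} = 2 G + 33 = 33 + 2 G$)
$-49716 - A{\left(h{\left(-10,-12 \right)} \right)} = -49716 - \left(33 + 2 \left(2 - 10 + \frac{1}{3} \left(-12\right)\right)\right) = -49716 - \left(33 + 2 \left(2 - 10 - 4\right)\right) = -49716 - \left(33 + 2 \left(-12\right)\right) = -49716 - \left(33 - 24\right) = -49716 - 9 = -49725$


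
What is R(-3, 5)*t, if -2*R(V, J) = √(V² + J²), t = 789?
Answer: -789*√34/2 ≈ -2300.3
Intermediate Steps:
R(V, J) = -√(J² + V²)/2 (R(V, J) = -√(V² + J²)/2 = -√(J² + V²)/2)
R(-3, 5)*t = -√(5² + (-3)²)/2*789 = -√(25 + 9)/2*789 = -√34/2*789 = -789*√34/2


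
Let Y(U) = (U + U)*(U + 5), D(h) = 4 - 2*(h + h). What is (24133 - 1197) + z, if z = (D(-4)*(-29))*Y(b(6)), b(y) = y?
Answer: -53624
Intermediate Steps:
D(h) = 4 - 4*h
Y(U) = 2*U*(5 + U) (Y(U) = (2*U)*(5 + U) = 2*U*(5 + U))
z = -76560 (z = ((4 - 4*(-4))*(-29))*(2*6*(5 + 6)) = ((4 + 16)*(-29))*(2*6*11) = (20*(-29))*132 = -580*132 = -76560)
(24133 - 1197) + z = (24133 - 1197) - 76560 = 22936 - 76560 = -53624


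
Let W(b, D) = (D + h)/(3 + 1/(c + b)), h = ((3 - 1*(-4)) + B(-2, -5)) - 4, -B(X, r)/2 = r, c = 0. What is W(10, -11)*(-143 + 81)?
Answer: -40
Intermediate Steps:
B(X, r) = -2*r
h = 13 (h = ((3 - 1*(-4)) - 2*(-5)) - 4 = ((3 + 4) + 10) - 4 = (7 + 10) - 4 = 17 - 4 = 13)
W(b, D) = (13 + D)/(3 + 1/b) (W(b, D) = (D + 13)/(3 + 1/(0 + b)) = (13 + D)/(3 + 1/b))
W(10, -11)*(-143 + 81) = (10*(13 - 11)/(1 + 3*10))*(-143 + 81) = (10*2/(1 + 30))*(-62) = (10*2/31)*(-62) = (10*(1/31)*2)*(-62) = (20/31)*(-62) = -40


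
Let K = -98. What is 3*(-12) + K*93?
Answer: -9150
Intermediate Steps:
3*(-12) + K*93 = 3*(-12) - 98*93 = -36 - 9114 = -9150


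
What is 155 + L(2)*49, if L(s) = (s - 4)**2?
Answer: 351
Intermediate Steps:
L(s) = (-4 + s)**2
155 + L(2)*49 = 155 + (-4 + 2)**2*49 = 155 + (-2)**2*49 = 155 + 4*49 = 155 + 196 = 351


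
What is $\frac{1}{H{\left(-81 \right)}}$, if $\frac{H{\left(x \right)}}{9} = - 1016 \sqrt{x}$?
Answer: $\frac{i}{82296} \approx 1.2151 \cdot 10^{-5} i$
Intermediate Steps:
$H{\left(x \right)} = - 9144 \sqrt{x}$ ($H{\left(x \right)} = 9 \left(- 1016 \sqrt{x}\right) = - 9144 \sqrt{x}$)
$\frac{1}{H{\left(-81 \right)}} = \frac{1}{\left(-9144\right) \sqrt{-81}} = \frac{1}{\left(-9144\right) 9 i} = \frac{1}{\left(-82296\right) i} = \frac{i}{82296}$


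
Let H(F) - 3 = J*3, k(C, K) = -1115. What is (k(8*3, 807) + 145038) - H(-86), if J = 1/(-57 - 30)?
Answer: 4173681/29 ≈ 1.4392e+5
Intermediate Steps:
J = -1/87 (J = 1/(-87) = -1/87 ≈ -0.011494)
H(F) = 86/29 (H(F) = 3 - 1/87*3 = 3 - 1/29 = 86/29)
(k(8*3, 807) + 145038) - H(-86) = (-1115 + 145038) - 1*86/29 = 143923 - 86/29 = 4173681/29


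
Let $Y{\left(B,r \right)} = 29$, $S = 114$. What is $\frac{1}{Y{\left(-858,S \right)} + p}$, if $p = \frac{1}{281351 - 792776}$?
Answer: $\frac{511425}{14831324} \approx 0.034483$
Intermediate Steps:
$p = - \frac{1}{511425}$ ($p = \frac{1}{-511425} = - \frac{1}{511425} \approx -1.9553 \cdot 10^{-6}$)
$\frac{1}{Y{\left(-858,S \right)} + p} = \frac{1}{29 - \frac{1}{511425}} = \frac{1}{\frac{14831324}{511425}} = \frac{511425}{14831324}$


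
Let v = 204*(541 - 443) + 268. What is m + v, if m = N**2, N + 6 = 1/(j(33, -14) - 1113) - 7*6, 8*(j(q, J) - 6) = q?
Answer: 1756508779684/77845329 ≈ 22564.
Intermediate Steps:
j(q, J) = 6 + q/8
v = 20260 (v = 204*98 + 268 = 19992 + 268 = 20260)
N = -423512/8823 (N = -6 + (1/((6 + (1/8)*33) - 1113) - 7*6) = -6 + (1/((6 + 33/8) - 1113) - 1*42) = -6 + (1/(81/8 - 1113) - 42) = -6 + (1/(-8823/8) - 42) = -6 + (-8/8823 - 42) = -6 - 370574/8823 = -423512/8823 ≈ -48.001)
m = 179362414144/77845329 (m = (-423512/8823)**2 = 179362414144/77845329 ≈ 2304.1)
m + v = 179362414144/77845329 + 20260 = 1756508779684/77845329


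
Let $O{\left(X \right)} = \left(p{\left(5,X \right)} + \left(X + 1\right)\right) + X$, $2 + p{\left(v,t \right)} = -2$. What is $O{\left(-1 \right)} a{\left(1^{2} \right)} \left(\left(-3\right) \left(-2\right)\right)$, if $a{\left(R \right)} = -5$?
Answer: $150$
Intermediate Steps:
$p{\left(v,t \right)} = -4$ ($p{\left(v,t \right)} = -2 - 2 = -4$)
$O{\left(X \right)} = -3 + 2 X$ ($O{\left(X \right)} = \left(-4 + \left(X + 1\right)\right) + X = \left(-4 + \left(1 + X\right)\right) + X = \left(-3 + X\right) + X = -3 + 2 X$)
$O{\left(-1 \right)} a{\left(1^{2} \right)} \left(\left(-3\right) \left(-2\right)\right) = \left(-3 + 2 \left(-1\right)\right) \left(-5\right) \left(\left(-3\right) \left(-2\right)\right) = \left(-3 - 2\right) \left(-5\right) 6 = \left(-5\right) \left(-5\right) 6 = 25 \cdot 6 = 150$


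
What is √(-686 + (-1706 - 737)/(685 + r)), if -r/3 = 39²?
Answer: I*√210351030/554 ≈ 26.18*I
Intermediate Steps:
r = -4563 (r = -3*39² = -3*1521 = -4563)
√(-686 + (-1706 - 737)/(685 + r)) = √(-686 + (-1706 - 737)/(685 - 4563)) = √(-686 - 2443/(-3878)) = √(-686 - 2443*(-1/3878)) = √(-686 + 349/554) = √(-379695/554) = I*√210351030/554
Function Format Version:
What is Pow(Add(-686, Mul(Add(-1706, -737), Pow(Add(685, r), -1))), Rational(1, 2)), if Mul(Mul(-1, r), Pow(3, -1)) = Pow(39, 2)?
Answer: Mul(Rational(1, 554), I, Pow(210351030, Rational(1, 2))) ≈ Mul(26.180, I)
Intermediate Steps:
r = -4563 (r = Mul(-3, Pow(39, 2)) = Mul(-3, 1521) = -4563)
Pow(Add(-686, Mul(Add(-1706, -737), Pow(Add(685, r), -1))), Rational(1, 2)) = Pow(Add(-686, Mul(Add(-1706, -737), Pow(Add(685, -4563), -1))), Rational(1, 2)) = Pow(Add(-686, Mul(-2443, Pow(-3878, -1))), Rational(1, 2)) = Pow(Add(-686, Mul(-2443, Rational(-1, 3878))), Rational(1, 2)) = Pow(Add(-686, Rational(349, 554)), Rational(1, 2)) = Pow(Rational(-379695, 554), Rational(1, 2)) = Mul(Rational(1, 554), I, Pow(210351030, Rational(1, 2)))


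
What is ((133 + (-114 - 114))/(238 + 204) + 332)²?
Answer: 21505929201/195364 ≈ 1.1008e+5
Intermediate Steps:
((133 + (-114 - 114))/(238 + 204) + 332)² = ((133 - 228)/442 + 332)² = (-95*1/442 + 332)² = (-95/442 + 332)² = (146649/442)² = 21505929201/195364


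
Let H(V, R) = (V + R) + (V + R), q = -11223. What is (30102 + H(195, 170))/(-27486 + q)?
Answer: -30832/38709 ≈ -0.79651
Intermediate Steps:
H(V, R) = 2*R + 2*V (H(V, R) = (R + V) + (R + V) = 2*R + 2*V)
(30102 + H(195, 170))/(-27486 + q) = (30102 + (2*170 + 2*195))/(-27486 - 11223) = (30102 + (340 + 390))/(-38709) = (30102 + 730)*(-1/38709) = 30832*(-1/38709) = -30832/38709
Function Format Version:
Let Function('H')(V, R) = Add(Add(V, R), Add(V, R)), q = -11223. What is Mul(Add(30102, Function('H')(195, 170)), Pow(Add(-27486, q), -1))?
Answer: Rational(-30832, 38709) ≈ -0.79651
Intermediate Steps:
Function('H')(V, R) = Add(Mul(2, R), Mul(2, V)) (Function('H')(V, R) = Add(Add(R, V), Add(R, V)) = Add(Mul(2, R), Mul(2, V)))
Mul(Add(30102, Function('H')(195, 170)), Pow(Add(-27486, q), -1)) = Mul(Add(30102, Add(Mul(2, 170), Mul(2, 195))), Pow(Add(-27486, -11223), -1)) = Mul(Add(30102, Add(340, 390)), Pow(-38709, -1)) = Mul(Add(30102, 730), Rational(-1, 38709)) = Mul(30832, Rational(-1, 38709)) = Rational(-30832, 38709)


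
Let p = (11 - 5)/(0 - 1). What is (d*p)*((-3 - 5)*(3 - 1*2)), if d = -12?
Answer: -576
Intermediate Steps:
p = -6 (p = 6/(-1) = 6*(-1) = -6)
(d*p)*((-3 - 5)*(3 - 1*2)) = (-12*(-6))*((-3 - 5)*(3 - 1*2)) = 72*(-8*(3 - 2)) = 72*(-8*1) = 72*(-8) = -576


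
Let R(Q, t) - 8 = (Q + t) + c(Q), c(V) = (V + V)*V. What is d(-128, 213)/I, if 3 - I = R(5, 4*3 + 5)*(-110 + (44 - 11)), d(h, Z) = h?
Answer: -128/6163 ≈ -0.020769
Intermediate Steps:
c(V) = 2*V² (c(V) = (2*V)*V = 2*V²)
R(Q, t) = 8 + Q + t + 2*Q² (R(Q, t) = 8 + ((Q + t) + 2*Q²) = 8 + (Q + t + 2*Q²) = 8 + Q + t + 2*Q²)
I = 6163 (I = 3 - (8 + 5 + (4*3 + 5) + 2*5²)*(-110 + (44 - 11)) = 3 - (8 + 5 + (12 + 5) + 2*25)*(-110 + 33) = 3 - (8 + 5 + 17 + 50)*(-77) = 3 - 80*(-77) = 3 - 1*(-6160) = 3 + 6160 = 6163)
d(-128, 213)/I = -128/6163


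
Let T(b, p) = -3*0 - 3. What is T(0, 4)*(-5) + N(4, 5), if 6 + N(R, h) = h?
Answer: 14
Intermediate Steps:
N(R, h) = -6 + h
T(b, p) = -3 (T(b, p) = 0 - 3 = -3)
T(0, 4)*(-5) + N(4, 5) = -3*(-5) + (-6 + 5) = 15 - 1 = 14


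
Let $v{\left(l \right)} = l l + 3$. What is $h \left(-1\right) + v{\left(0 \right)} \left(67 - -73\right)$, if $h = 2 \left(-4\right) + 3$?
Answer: $425$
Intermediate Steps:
$v{\left(l \right)} = 3 + l^{2}$ ($v{\left(l \right)} = l^{2} + 3 = 3 + l^{2}$)
$h = -5$ ($h = -8 + 3 = -5$)
$h \left(-1\right) + v{\left(0 \right)} \left(67 - -73\right) = \left(-5\right) \left(-1\right) + \left(3 + 0^{2}\right) \left(67 - -73\right) = 5 + \left(3 + 0\right) \left(67 + 73\right) = 5 + 3 \cdot 140 = 5 + 420 = 425$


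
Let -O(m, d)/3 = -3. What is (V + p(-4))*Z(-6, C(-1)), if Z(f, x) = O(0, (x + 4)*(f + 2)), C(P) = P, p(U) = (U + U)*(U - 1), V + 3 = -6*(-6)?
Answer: 657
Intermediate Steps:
V = 33 (V = -3 - 6*(-6) = -3 + 36 = 33)
p(U) = 2*U*(-1 + U) (p(U) = (2*U)*(-1 + U) = 2*U*(-1 + U))
O(m, d) = 9 (O(m, d) = -3*(-3) = 9)
Z(f, x) = 9
(V + p(-4))*Z(-6, C(-1)) = (33 + 2*(-4)*(-1 - 4))*9 = (33 + 2*(-4)*(-5))*9 = (33 + 40)*9 = 73*9 = 657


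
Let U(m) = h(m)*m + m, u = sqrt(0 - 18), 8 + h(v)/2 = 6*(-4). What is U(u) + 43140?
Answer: 43140 - 189*I*sqrt(2) ≈ 43140.0 - 267.29*I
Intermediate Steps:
h(v) = -64 (h(v) = -16 + 2*(6*(-4)) = -16 + 2*(-24) = -16 - 48 = -64)
u = 3*I*sqrt(2) (u = sqrt(-18) = 3*I*sqrt(2) ≈ 4.2426*I)
U(m) = -63*m (U(m) = -64*m + m = -63*m)
U(u) + 43140 = -189*I*sqrt(2) + 43140 = 43140 - 189*I*sqrt(2)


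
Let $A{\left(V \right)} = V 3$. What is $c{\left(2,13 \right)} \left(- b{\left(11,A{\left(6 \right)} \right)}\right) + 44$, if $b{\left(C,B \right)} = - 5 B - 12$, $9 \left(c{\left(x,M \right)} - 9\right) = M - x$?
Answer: $\frac{3260}{3} \approx 1086.7$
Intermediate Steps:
$c{\left(x,M \right)} = 9 - \frac{x}{9} + \frac{M}{9}$ ($c{\left(x,M \right)} = 9 + \frac{M - x}{9} = 9 + \left(- \frac{x}{9} + \frac{M}{9}\right) = 9 - \frac{x}{9} + \frac{M}{9}$)
$A{\left(V \right)} = 3 V$
$b{\left(C,B \right)} = -12 - 5 B$
$c{\left(2,13 \right)} \left(- b{\left(11,A{\left(6 \right)} \right)}\right) + 44 = \left(9 - \frac{2}{9} + \frac{1}{9} \cdot 13\right) \left(- (-12 - 5 \cdot 3 \cdot 6)\right) + 44 = \left(9 - \frac{2}{9} + \frac{13}{9}\right) \left(- (-12 - 90)\right) + 44 = \frac{92 \left(- (-12 - 90)\right)}{9} + 44 = \frac{92 \left(\left(-1\right) \left(-102\right)\right)}{9} + 44 = \frac{92}{9} \cdot 102 + 44 = \frac{3128}{3} + 44 = \frac{3260}{3}$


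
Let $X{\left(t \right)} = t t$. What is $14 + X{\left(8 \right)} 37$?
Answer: $2382$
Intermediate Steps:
$X{\left(t \right)} = t^{2}$
$14 + X{\left(8 \right)} 37 = 14 + 8^{2} \cdot 37 = 14 + 64 \cdot 37 = 14 + 2368 = 2382$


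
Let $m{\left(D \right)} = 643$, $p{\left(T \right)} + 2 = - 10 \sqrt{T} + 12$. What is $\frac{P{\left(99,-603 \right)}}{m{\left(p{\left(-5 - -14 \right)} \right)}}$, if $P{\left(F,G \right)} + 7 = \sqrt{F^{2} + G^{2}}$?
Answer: $- \frac{7}{643} + \frac{9 \sqrt{4610}}{643} \approx 0.93946$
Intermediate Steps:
$P{\left(F,G \right)} = -7 + \sqrt{F^{2} + G^{2}}$
$p{\left(T \right)} = 10 - 10 \sqrt{T}$ ($p{\left(T \right)} = -2 - \left(-12 + 10 \sqrt{T}\right) = 10 - 10 \sqrt{T}$)
$\frac{P{\left(99,-603 \right)}}{m{\left(p{\left(-5 - -14 \right)} \right)}} = \frac{-7 + \sqrt{99^{2} + \left(-603\right)^{2}}}{643} = \left(-7 + \sqrt{9801 + 363609}\right) \frac{1}{643} = \left(-7 + \sqrt{373410}\right) \frac{1}{643} = \left(-7 + 9 \sqrt{4610}\right) \frac{1}{643} = - \frac{7}{643} + \frac{9 \sqrt{4610}}{643}$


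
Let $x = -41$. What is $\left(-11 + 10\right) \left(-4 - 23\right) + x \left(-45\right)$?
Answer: $1872$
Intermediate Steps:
$\left(-11 + 10\right) \left(-4 - 23\right) + x \left(-45\right) = \left(-11 + 10\right) \left(-4 - 23\right) - -1845 = \left(-1\right) \left(-27\right) + 1845 = 27 + 1845 = 1872$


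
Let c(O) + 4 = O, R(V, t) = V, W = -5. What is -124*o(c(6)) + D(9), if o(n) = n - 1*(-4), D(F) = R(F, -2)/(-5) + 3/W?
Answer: -3732/5 ≈ -746.40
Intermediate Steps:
c(O) = -4 + O
D(F) = -⅗ - F/5 (D(F) = F/(-5) + 3/(-5) = F*(-⅕) + 3*(-⅕) = -F/5 - ⅗ = -⅗ - F/5)
o(n) = 4 + n (o(n) = n + 4 = 4 + n)
-124*o(c(6)) + D(9) = -124*(4 + (-4 + 6)) + (-⅗ - ⅕*9) = -124*(4 + 2) + (-⅗ - 9/5) = -124*6 - 12/5 = -744 - 12/5 = -3732/5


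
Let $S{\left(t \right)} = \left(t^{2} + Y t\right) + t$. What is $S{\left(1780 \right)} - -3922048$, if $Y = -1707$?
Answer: $4053768$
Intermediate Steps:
$S{\left(t \right)} = t^{2} - 1706 t$ ($S{\left(t \right)} = \left(t^{2} - 1707 t\right) + t = t^{2} - 1706 t$)
$S{\left(1780 \right)} - -3922048 = 1780 \left(-1706 + 1780\right) - -3922048 = 1780 \cdot 74 + 3922048 = 131720 + 3922048 = 4053768$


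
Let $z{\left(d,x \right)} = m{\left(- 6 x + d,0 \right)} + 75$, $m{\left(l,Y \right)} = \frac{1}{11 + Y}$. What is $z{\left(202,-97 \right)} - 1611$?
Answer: $- \frac{16895}{11} \approx -1535.9$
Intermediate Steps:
$z{\left(d,x \right)} = \frac{826}{11}$ ($z{\left(d,x \right)} = \frac{1}{11 + 0} + 75 = \frac{1}{11} + 75 = \frac{826}{11}$)
$z{\left(202,-97 \right)} - 1611 = \frac{826}{11} - 1611 = - \frac{16895}{11}$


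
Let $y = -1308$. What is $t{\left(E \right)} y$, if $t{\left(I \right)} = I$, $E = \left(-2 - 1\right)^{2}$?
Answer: $-11772$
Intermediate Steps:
$E = 9$ ($E = \left(-3\right)^{2} = 9$)
$t{\left(E \right)} y = 9 \left(-1308\right) = -11772$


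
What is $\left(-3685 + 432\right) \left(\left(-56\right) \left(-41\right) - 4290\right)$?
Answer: $6486482$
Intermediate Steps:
$\left(-3685 + 432\right) \left(\left(-56\right) \left(-41\right) - 4290\right) = - 3253 \left(2296 - 4290\right) = \left(-3253\right) \left(-1994\right) = 6486482$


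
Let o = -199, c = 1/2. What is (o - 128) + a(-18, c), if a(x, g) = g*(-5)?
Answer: -659/2 ≈ -329.50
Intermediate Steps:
c = 1/2 ≈ 0.50000
a(x, g) = -5*g
(o - 128) + a(-18, c) = (-199 - 128) - 5*1/2 = -327 - 5/2 = -659/2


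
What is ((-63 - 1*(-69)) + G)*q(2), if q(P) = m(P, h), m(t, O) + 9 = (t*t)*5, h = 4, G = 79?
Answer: 935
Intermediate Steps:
m(t, O) = -9 + 5*t**2 (m(t, O) = -9 + (t*t)*5 = -9 + t**2*5 = -9 + 5*t**2)
q(P) = -9 + 5*P**2
((-63 - 1*(-69)) + G)*q(2) = ((-63 - 1*(-69)) + 79)*(-9 + 5*2**2) = ((-63 + 69) + 79)*(-9 + 5*4) = (6 + 79)*(-9 + 20) = 85*11 = 935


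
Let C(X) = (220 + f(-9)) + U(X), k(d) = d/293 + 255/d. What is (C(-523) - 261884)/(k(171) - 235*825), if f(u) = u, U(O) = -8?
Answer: 4370334381/3237871723 ≈ 1.3498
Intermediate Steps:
k(d) = 255/d + d/293 (k(d) = d*(1/293) + 255/d = d/293 + 255/d = 255/d + d/293)
C(X) = 203 (C(X) = (220 - 9) - 8 = 211 - 8 = 203)
(C(-523) - 261884)/(k(171) - 235*825) = (203 - 261884)/((255/171 + (1/293)*171) - 235*825) = -261681/((255*(1/171) + 171/293) - 193875) = -261681/((85/57 + 171/293) - 193875) = -261681/(34652/16701 - 193875) = -261681/(-3237871723/16701) = -261681*(-16701/3237871723) = 4370334381/3237871723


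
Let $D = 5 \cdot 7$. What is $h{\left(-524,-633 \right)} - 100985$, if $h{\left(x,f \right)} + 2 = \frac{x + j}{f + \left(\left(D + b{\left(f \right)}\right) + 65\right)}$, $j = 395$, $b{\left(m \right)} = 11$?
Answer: $- \frac{17571695}{174} \approx -1.0099 \cdot 10^{5}$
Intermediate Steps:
$D = 35$
$h{\left(x,f \right)} = -2 + \frac{395 + x}{111 + f}$ ($h{\left(x,f \right)} = -2 + \frac{x + 395}{f + \left(\left(35 + 11\right) + 65\right)} = -2 + \frac{395 + x}{f + \left(46 + 65\right)} = -2 + \frac{395 + x}{f + 111} = -2 + \frac{395 + x}{111 + f}$)
$h{\left(-524,-633 \right)} - 100985 = \frac{173 - 524 - -1266}{111 - 633} - 100985 = \frac{173 - 524 + 1266}{-522} - 100985 = \left(- \frac{1}{522}\right) 915 - 100985 = - \frac{305}{174} - 100985 = - \frac{17571695}{174}$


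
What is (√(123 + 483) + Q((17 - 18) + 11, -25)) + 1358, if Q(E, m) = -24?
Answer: 1334 + √606 ≈ 1358.6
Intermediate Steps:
(√(123 + 483) + Q((17 - 18) + 11, -25)) + 1358 = (√(123 + 483) - 24) + 1358 = (√606 - 24) + 1358 = (-24 + √606) + 1358 = 1334 + √606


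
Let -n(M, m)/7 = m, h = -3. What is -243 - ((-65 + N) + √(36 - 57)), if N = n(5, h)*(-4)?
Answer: -94 - I*√21 ≈ -94.0 - 4.5826*I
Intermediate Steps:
n(M, m) = -7*m
N = -84 (N = -7*(-3)*(-4) = 21*(-4) = -84)
-243 - ((-65 + N) + √(36 - 57)) = -243 - ((-65 - 84) + √(36 - 57)) = -243 - (-149 + √(-21)) = -243 - (-149 + I*√21) = -243 + (149 - I*√21) = -94 - I*√21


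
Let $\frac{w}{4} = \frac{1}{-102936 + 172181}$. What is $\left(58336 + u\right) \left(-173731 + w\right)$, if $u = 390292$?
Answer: $- \frac{5396996226709148}{69245} \approx -7.7941 \cdot 10^{10}$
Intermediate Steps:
$w = \frac{4}{69245}$ ($w = \frac{4}{-102936 + 172181} = \frac{4}{69245} \approx 5.7766 \cdot 10^{-5}$)
$\left(58336 + u\right) \left(-173731 + w\right) = \left(58336 + 390292\right) \left(-173731 + \frac{4}{69245}\right) = 448628 \left(- \frac{12030003091}{69245}\right) = - \frac{5396996226709148}{69245}$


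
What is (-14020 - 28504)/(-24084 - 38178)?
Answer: 21262/31131 ≈ 0.68298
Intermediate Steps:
(-14020 - 28504)/(-24084 - 38178) = -42524/(-62262) = -42524*(-1/62262) = 21262/31131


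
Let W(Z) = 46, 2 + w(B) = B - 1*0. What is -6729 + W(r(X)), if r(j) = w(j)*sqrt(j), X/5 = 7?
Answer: -6683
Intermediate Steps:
w(B) = -2 + B (w(B) = -2 + (B - 1*0) = -2 + (B + 0) = -2 + B)
X = 35 (X = 5*7 = 35)
r(j) = sqrt(j)*(-2 + j) (r(j) = (-2 + j)*sqrt(j) = sqrt(j)*(-2 + j))
-6729 + W(r(X)) = -6729 + 46 = -6683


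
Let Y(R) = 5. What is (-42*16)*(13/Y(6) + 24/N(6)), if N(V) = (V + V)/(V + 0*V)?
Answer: -49056/5 ≈ -9811.2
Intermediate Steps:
N(V) = 2 (N(V) = (2*V)/(V + 0) = (2*V)/V = 2)
(-42*16)*(13/Y(6) + 24/N(6)) = (-42*16)*(13/5 + 24/2) = -672*(13*(⅕) + 24*(½)) = -672*(13/5 + 12) = -672*73/5 = -49056/5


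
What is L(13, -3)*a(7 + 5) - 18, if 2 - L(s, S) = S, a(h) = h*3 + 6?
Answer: 192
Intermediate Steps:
a(h) = 6 + 3*h (a(h) = 3*h + 6 = 6 + 3*h)
L(s, S) = 2 - S
L(13, -3)*a(7 + 5) - 18 = (2 - 1*(-3))*(6 + 3*(7 + 5)) - 18 = (2 + 3)*(6 + 3*12) - 18 = 5*(6 + 36) - 18 = 5*42 - 18 = 210 - 18 = 192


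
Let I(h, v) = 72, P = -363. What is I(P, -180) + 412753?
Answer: 412825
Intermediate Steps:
I(P, -180) + 412753 = 72 + 412753 = 412825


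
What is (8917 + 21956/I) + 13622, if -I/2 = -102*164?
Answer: 188521685/8364 ≈ 22540.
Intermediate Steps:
I = 33456 (I = -(-204)*164 = -2*(-16728) = 33456)
(8917 + 21956/I) + 13622 = (8917 + 21956/33456) + 13622 = (8917 + 21956*(1/33456)) + 13622 = (8917 + 5489/8364) + 13622 = 74587277/8364 + 13622 = 188521685/8364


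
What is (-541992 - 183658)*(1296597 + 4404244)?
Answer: -4136815271650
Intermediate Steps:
(-541992 - 183658)*(1296597 + 4404244) = -725650*5700841 = -4136815271650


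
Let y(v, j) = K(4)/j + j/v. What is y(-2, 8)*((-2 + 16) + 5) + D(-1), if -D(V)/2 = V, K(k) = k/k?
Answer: -573/8 ≈ -71.625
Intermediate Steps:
K(k) = 1
D(V) = -2*V
y(v, j) = 1/j + j/v
y(-2, 8)*((-2 + 16) + 5) + D(-1) = (1/8 + 8/(-2))*((-2 + 16) + 5) - 2*(-1) = (⅛ + 8*(-½))*(14 + 5) + 2 = (⅛ - 4)*19 + 2 = -31/8*19 + 2 = -589/8 + 2 = -573/8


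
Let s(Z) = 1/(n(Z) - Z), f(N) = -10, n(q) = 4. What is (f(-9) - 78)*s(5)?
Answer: 88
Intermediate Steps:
s(Z) = 1/(4 - Z)
(f(-9) - 78)*s(5) = (-10 - 78)*(-1/(-4 + 5)) = -(-88)/1 = -(-88) = -88*(-1) = 88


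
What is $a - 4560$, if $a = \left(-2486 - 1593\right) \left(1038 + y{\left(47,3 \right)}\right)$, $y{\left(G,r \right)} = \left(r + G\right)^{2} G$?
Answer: $-483521062$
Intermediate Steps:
$y{\left(G,r \right)} = G \left(G + r\right)^{2}$ ($y{\left(G,r \right)} = \left(G + r\right)^{2} G = G \left(G + r\right)^{2}$)
$a = -483516502$ ($a = \left(-2486 - 1593\right) \left(1038 + 47 \left(47 + 3\right)^{2}\right) = - 4079 \left(1038 + 47 \cdot 50^{2}\right) = - 4079 \left(1038 + 47 \cdot 2500\right) = - 4079 \left(1038 + 117500\right) = \left(-4079\right) 118538 = -483516502$)
$a - 4560 = -483516502 - 4560 = -483521062$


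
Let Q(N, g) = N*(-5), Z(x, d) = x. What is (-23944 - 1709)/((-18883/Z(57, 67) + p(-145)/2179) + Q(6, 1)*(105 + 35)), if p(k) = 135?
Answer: 3186179559/562790962 ≈ 5.6614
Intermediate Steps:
Q(N, g) = -5*N
(-23944 - 1709)/((-18883/Z(57, 67) + p(-145)/2179) + Q(6, 1)*(105 + 35)) = (-23944 - 1709)/((-18883/57 + 135/2179) + (-5*6)*(105 + 35)) = -25653/((-18883*1/57 + 135*(1/2179)) - 30*140) = -25653/((-18883/57 + 135/2179) - 4200) = -25653/(-41138362/124203 - 4200) = -25653/(-562790962/124203) = -25653*(-124203/562790962) = 3186179559/562790962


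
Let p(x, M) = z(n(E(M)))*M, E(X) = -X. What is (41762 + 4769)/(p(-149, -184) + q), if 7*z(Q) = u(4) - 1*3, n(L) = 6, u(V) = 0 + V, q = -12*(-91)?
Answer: 325717/7460 ≈ 43.662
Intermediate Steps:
q = 1092
u(V) = V
z(Q) = ⅐ (z(Q) = (4 - 1*3)/7 = (4 - 3)/7 = (⅐)*1 = ⅐)
p(x, M) = M/7
(41762 + 4769)/(p(-149, -184) + q) = (41762 + 4769)/((⅐)*(-184) + 1092) = 46531/(-184/7 + 1092) = 46531/(7460/7) = 46531*(7/7460) = 325717/7460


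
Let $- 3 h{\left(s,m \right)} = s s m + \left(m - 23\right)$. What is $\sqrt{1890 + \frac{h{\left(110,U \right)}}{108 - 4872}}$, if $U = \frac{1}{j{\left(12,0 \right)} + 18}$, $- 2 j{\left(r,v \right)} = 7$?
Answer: $\frac{\sqrt{1002101824135}}{23026} \approx 43.475$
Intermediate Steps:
$j{\left(r,v \right)} = - \frac{7}{2}$ ($j{\left(r,v \right)} = \left(- \frac{1}{2}\right) 7 = - \frac{7}{2}$)
$U = \frac{2}{29}$ ($U = \frac{1}{- \frac{7}{2} + 18} = \frac{1}{\frac{29}{2}} = \frac{2}{29} \approx 0.068966$)
$h{\left(s,m \right)} = \frac{23}{3} - \frac{m}{3} - \frac{m s^{2}}{3}$ ($h{\left(s,m \right)} = - \frac{s s m + \left(m - 23\right)}{3} = - \frac{s^{2} m + \left(-23 + m\right)}{3} = - \frac{m s^{2} + \left(-23 + m\right)}{3} = - \frac{-23 + m + m s^{2}}{3} = \frac{23}{3} - \frac{m}{3} - \frac{m s^{2}}{3}$)
$\sqrt{1890 + \frac{h{\left(110,U \right)}}{108 - 4872}} = \sqrt{1890 + \frac{\frac{23}{3} - \frac{2}{87} - \frac{2 \cdot 110^{2}}{87}}{108 - 4872}} = \sqrt{1890 + \frac{\frac{23}{3} - \frac{2}{87} - \frac{2}{87} \cdot 12100}{108 - 4872}} = \sqrt{1890 + \frac{\frac{23}{3} - \frac{2}{87} - \frac{24200}{87}}{-4764}} = \sqrt{1890 - - \frac{2615}{46052}} = \sqrt{1890 + \frac{2615}{46052}} = \sqrt{\frac{87040895}{46052}} = \frac{\sqrt{1002101824135}}{23026}$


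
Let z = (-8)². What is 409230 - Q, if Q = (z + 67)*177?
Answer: 386043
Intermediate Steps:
z = 64
Q = 23187 (Q = (64 + 67)*177 = 131*177 = 23187)
409230 - Q = 409230 - 1*23187 = 409230 - 23187 = 386043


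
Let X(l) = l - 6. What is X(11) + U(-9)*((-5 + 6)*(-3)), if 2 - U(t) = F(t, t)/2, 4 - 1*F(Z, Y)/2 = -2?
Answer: 17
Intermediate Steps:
F(Z, Y) = 12 (F(Z, Y) = 8 - 2*(-2) = 8 + 4 = 12)
U(t) = -4 (U(t) = 2 - 12/2 = 2 - 1*6 = 2 - 6 = -4)
X(l) = -6 + l
X(11) + U(-9)*((-5 + 6)*(-3)) = (-6 + 11) - 4*(-5 + 6)*(-3) = 5 - 4*(-3) = 5 + 12 = 17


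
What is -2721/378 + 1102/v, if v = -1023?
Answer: -355571/42966 ≈ -8.2756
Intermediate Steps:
-2721/378 + 1102/v = -2721/378 + 1102/(-1023) = -2721*1/378 + 1102*(-1/1023) = -907/126 - 1102/1023 = -355571/42966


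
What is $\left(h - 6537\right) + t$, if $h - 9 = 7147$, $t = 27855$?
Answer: $28474$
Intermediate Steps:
$h = 7156$ ($h = 9 + 7147 = 7156$)
$\left(h - 6537\right) + t = \left(7156 - 6537\right) + 27855 = 619 + 27855 = 28474$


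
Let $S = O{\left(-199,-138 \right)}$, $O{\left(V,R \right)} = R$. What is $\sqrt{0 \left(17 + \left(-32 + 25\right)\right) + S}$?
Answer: $i \sqrt{138} \approx 11.747 i$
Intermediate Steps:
$S = -138$
$\sqrt{0 \left(17 + \left(-32 + 25\right)\right) + S} = \sqrt{0 \left(17 + \left(-32 + 25\right)\right) - 138} = \sqrt{0 \left(17 - 7\right) - 138} = \sqrt{0 \cdot 10 - 138} = \sqrt{0 - 138} = \sqrt{-138} = i \sqrt{138}$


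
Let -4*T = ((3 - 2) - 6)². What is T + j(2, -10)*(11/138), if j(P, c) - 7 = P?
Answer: -509/92 ≈ -5.5326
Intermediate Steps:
T = -25/4 (T = -((3 - 2) - 6)²/4 = -(1 - 6)²/4 = -¼*(-5)² = -¼*25 = -25/4 ≈ -6.2500)
j(P, c) = 7 + P
T + j(2, -10)*(11/138) = -25/4 + (7 + 2)*(11/138) = -25/4 + 9*(11*(1/138)) = -25/4 + 9*(11/138) = -25/4 + 33/46 = -509/92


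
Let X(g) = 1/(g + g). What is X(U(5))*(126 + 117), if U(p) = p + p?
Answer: 243/20 ≈ 12.150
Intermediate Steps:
U(p) = 2*p
X(g) = 1/(2*g)
X(U(5))*(126 + 117) = (1/(2*((2*5))))*(126 + 117) = ((½)/10)*243 = ((½)*(⅒))*243 = (1/20)*243 = 243/20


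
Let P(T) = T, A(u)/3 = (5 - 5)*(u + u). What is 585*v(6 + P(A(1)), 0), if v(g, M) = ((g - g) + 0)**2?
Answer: 0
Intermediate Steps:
A(u) = 0 (A(u) = 3*((5 - 5)*(u + u)) = 3*(0*(2*u)) = 3*0 = 0)
v(g, M) = 0 (v(g, M) = (0 + 0)**2 = 0**2 = 0)
585*v(6 + P(A(1)), 0) = 585*0 = 0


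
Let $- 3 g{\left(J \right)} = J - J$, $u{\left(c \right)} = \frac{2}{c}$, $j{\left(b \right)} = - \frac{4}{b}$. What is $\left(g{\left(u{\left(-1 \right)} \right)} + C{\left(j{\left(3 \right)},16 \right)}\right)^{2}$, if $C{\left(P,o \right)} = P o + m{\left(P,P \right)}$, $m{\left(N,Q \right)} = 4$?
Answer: $\frac{2704}{9} \approx 300.44$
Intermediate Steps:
$C{\left(P,o \right)} = 4 + P o$ ($C{\left(P,o \right)} = P o + 4 = 4 + P o$)
$g{\left(J \right)} = 0$ ($g{\left(J \right)} = - \frac{J - J}{3} = \left(- \frac{1}{3}\right) 0 = 0$)
$\left(g{\left(u{\left(-1 \right)} \right)} + C{\left(j{\left(3 \right)},16 \right)}\right)^{2} = \left(0 + \left(4 + - \frac{4}{3} \cdot 16\right)\right)^{2} = \left(0 + \left(4 + \left(-4\right) \frac{1}{3} \cdot 16\right)\right)^{2} = \left(0 + \left(4 - \frac{64}{3}\right)\right)^{2} = \left(0 - \frac{52}{3}\right)^{2} = \left(- \frac{52}{3}\right)^{2} = \frac{2704}{9}$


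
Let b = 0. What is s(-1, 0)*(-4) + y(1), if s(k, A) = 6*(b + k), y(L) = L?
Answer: 25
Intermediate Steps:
s(k, A) = 6*k (s(k, A) = 6*(0 + k) = 6*k)
s(-1, 0)*(-4) + y(1) = (6*(-1))*(-4) + 1 = -6*(-4) + 1 = 24 + 1 = 25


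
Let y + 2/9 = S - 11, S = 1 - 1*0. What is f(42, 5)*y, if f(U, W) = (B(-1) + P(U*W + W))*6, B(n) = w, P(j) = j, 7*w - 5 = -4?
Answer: -92368/7 ≈ -13195.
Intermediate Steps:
w = ⅐ (w = 5/7 + (⅐)*(-4) = 5/7 - 4/7 = ⅐ ≈ 0.14286)
S = 1 (S = 1 + 0 = 1)
B(n) = ⅐
y = -92/9 (y = -2/9 + (1 - 11) = -2/9 - 10 = -92/9 ≈ -10.222)
f(U, W) = 6/7 + 6*W + 6*U*W (f(U, W) = (⅐ + (U*W + W))*6 = (⅐ + (W + U*W))*6 = (⅐ + W + U*W)*6 = 6/7 + 6*W + 6*U*W)
f(42, 5)*y = (6/7 + 6*5*(1 + 42))*(-92/9) = (6/7 + 6*5*43)*(-92/9) = (6/7 + 1290)*(-92/9) = (9036/7)*(-92/9) = -92368/7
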